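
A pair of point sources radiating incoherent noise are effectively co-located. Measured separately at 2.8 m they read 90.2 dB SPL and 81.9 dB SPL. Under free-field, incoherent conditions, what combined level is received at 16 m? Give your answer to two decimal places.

75.66 dB SPL

Combined at 2.8 m: 10·log₁₀(10^(90.2/10)+10^(81.9/10)) = 90.799 dB SPL.
Then apply −20·log₁₀(16/2.8) = -15.139 dB → 75.66 dB SPL.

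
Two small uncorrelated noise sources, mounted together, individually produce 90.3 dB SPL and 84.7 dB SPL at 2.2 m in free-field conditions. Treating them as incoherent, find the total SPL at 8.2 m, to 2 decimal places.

Combined at 2.2 m: 10·log₁₀(10^(90.3/10)+10^(84.7/10)) = 91.357 dB SPL.
Then apply −20·log₁₀(8.2/2.2) = -11.428 dB → 79.93 dB SPL.

79.93 dB SPL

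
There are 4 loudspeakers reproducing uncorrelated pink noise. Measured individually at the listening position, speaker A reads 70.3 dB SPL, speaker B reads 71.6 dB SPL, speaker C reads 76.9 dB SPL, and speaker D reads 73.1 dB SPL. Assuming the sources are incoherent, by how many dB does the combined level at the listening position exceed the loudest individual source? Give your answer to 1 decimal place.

2.9 dB

Add the sources as powers (linear), then convert back to dB:
L_total = 10·log₁₀(10^(70.3/10) + 10^(71.6/10) + 10^(76.9/10) + 10^(73.1/10)) = 79.76 dB SPL.
Excess over the loudest (76.9 dB): 79.76 − 76.9 = 2.9 dB.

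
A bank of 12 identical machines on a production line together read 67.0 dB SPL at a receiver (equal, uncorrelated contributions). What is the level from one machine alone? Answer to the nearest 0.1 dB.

12 equal incoherent sources add 10·log₁₀(12) = 10.79 dB over one source.
L_one = 67.0 − 10.79 = 56.2 dB SPL.

56.2 dB SPL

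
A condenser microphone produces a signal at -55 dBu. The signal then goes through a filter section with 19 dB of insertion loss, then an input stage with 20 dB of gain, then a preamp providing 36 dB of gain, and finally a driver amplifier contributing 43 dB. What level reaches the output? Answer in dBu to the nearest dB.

Gain stages sum in dB:
-55 − 19 + 20 + 36 + 43 = +25 dBu.

+25 dBu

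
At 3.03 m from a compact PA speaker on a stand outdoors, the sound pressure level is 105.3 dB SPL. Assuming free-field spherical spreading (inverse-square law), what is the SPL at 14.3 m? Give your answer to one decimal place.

For a point source in a free field, ΔL = −20·log₁₀(d₂/d₁).
ΔL = −20·log₁₀(14.3/3.03) = -13.48 dB, so L₂ = 105.3 + (-13.48) = 91.8 dB SPL.

91.8 dB SPL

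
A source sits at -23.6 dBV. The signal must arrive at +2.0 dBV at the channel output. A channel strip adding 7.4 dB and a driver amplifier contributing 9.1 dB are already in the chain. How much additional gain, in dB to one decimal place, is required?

The required make-up gain is the shortfall in the dB sum.
G = +2.0 − (-23.6) − 7.4 − 9.1 = 9.1 dB.

9.1 dB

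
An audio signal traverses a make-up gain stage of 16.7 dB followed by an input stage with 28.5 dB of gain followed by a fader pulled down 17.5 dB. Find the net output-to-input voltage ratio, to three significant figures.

Net gain = 16.7 + 28.5 + (−17.5) = 27.7 dB.
Voltage ratio = 10^(27.7/20) = 24.3.

24.3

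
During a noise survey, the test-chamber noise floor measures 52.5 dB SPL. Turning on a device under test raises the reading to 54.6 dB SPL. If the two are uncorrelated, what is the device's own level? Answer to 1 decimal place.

50.4 dB SPL

Subtract intensities: L_src = 10·log₁₀(10^(L_total/10) − 10^(L_bg/10)).
L_src = 10·log₁₀(10^(54.6/10) − 10^(52.5/10)) = 10·log₁₀(110600) = 50.4 dB SPL.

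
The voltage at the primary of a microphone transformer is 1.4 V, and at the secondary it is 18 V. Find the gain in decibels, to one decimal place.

Voltage ratio → dB uses the 20·log₁₀ form:
20·log₁₀(18/1.4) = 20·log₁₀(12.86) = 22.2 dB.

22.2 dB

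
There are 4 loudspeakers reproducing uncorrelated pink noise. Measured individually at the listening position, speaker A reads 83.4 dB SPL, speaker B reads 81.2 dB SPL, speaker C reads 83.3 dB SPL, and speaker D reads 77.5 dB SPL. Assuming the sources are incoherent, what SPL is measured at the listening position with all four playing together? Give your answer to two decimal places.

87.93 dB SPL

Add the sources as powers (linear), then convert back to dB:
L_total = 10·log₁₀(10^(83.4/10) + 10^(81.2/10) + 10^(83.3/10) + 10^(77.5/10)) = 10·log₁₀(620600000) = 87.93 dB SPL.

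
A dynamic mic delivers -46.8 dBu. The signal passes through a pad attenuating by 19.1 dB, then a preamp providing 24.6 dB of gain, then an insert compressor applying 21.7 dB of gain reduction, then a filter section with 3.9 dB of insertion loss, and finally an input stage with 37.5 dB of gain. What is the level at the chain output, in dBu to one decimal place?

In dB, series stages simply add:
-46.8 − 19.1 + 24.6 − 21.7 − 3.9 + 37.5 = -29.4 dBu.

-29.4 dBu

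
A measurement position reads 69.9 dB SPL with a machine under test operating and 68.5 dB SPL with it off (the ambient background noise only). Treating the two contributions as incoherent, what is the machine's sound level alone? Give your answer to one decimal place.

Remove the background by subtracting linear intensities:
L_src = 10·log₁₀(10^(69.9/10) − 10^(68.5/10)) = 10·log₁₀(2693000) = 64.3 dB SPL.

64.3 dB SPL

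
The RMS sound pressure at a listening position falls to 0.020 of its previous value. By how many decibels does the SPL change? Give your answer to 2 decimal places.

-33.98 dB

SPL change from a pressure ratio uses the 20·log₁₀ form:
20·log₁₀(0.020) = -33.98 dB.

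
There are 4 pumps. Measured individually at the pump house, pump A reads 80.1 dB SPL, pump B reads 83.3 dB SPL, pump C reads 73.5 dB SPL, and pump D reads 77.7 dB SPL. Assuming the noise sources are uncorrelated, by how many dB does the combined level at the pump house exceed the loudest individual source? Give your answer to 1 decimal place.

Incoherent sources sum as intensities:
L_total = 10·log₁₀(10^(80.1/10) + 10^(83.3/10) + 10^(73.5/10) + 10^(77.7/10)) = 85.99 dB SPL.
Excess over the loudest (83.3 dB): 85.99 − 83.3 = 2.7 dB.

2.7 dB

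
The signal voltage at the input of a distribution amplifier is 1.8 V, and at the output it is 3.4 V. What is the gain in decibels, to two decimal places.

5.52 dB

Voltage ratio → dB uses the 20·log₁₀ form:
20·log₁₀(3.4/1.8) = 20·log₁₀(1.889) = 5.52 dB.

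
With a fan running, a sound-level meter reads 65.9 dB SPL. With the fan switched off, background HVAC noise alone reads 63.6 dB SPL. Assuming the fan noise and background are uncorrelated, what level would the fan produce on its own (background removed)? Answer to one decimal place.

Subtract intensities: L_src = 10·log₁₀(10^(L_total/10) − 10^(L_bg/10)).
L_src = 10·log₁₀(10^(65.9/10) − 10^(63.6/10)) = 10·log₁₀(1600000) = 62.0 dB SPL.

62.0 dB SPL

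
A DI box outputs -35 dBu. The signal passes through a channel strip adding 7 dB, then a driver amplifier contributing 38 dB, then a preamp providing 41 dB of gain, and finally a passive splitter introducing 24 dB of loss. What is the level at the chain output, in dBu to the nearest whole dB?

In dB, series stages simply add:
-35 + 7 + 38 + 41 − 24 = +27 dBu.

+27 dBu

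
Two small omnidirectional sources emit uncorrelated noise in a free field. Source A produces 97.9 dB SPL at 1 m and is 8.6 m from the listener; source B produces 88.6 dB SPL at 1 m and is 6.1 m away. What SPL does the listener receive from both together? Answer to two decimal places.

At the listener: L_A = 97.9 − 20·log₁₀(8.6) = 79.210 dB; L_B = 88.6 − 20·log₁₀(6.1) = 72.893 dB.
Combined: 10·log₁₀(10^(79.210/10)+10^(72.893/10)) = 80.12 dB SPL.

80.12 dB SPL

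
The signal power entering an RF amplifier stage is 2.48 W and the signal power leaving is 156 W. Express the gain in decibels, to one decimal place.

18.0 dB

Power is a power quantity, so gain = 10·log₁₀(P_out/P_in).
10·log₁₀(156/2.48) = 10·log₁₀(62.90) = 18.0 dB.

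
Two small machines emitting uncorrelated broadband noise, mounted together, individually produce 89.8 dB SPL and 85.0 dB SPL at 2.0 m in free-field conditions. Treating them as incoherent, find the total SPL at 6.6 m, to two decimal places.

Combined at 2.0 m: 10·log₁₀(10^(89.8/10)+10^(85.0/10)) = 91.042 dB SPL.
Then apply −20·log₁₀(6.6/2.0) = -10.370 dB → 80.67 dB SPL.

80.67 dB SPL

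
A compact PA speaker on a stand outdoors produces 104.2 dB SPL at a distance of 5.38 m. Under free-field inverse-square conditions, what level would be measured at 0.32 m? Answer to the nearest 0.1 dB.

Free-field point source: level drops by 20·log₁₀ of the distance ratio.
ΔL = −20·log₁₀(0.32/5.38) = 24.51 dB, so L₂ = 104.2 + (24.51) = 128.7 dB SPL.

128.7 dB SPL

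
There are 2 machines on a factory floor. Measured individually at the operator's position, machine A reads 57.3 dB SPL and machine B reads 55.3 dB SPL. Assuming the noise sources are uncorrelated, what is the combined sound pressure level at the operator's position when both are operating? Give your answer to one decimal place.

59.4 dB SPL

Add the sources as powers (linear), then convert back to dB:
L_total = 10·log₁₀(10^(57.3/10) + 10^(55.3/10)) = 10·log₁₀(875900) = 59.4 dB SPL.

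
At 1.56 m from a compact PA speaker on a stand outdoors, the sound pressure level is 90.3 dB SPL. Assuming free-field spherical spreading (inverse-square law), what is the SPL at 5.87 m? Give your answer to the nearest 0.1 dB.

78.8 dB SPL

Free-field point source: level drops by 20·log₁₀ of the distance ratio.
ΔL = −20·log₁₀(5.87/1.56) = -11.51 dB, so L₂ = 90.3 + (-11.51) = 78.8 dB SPL.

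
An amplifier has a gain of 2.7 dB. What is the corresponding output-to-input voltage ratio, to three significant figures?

1.36

Voltage ratio = 10^(dB/20).
10^(2.7/20) = 10^(0.1350) = 1.36.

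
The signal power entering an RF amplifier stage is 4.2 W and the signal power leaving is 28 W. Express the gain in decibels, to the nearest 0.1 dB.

8.2 dB

For a power ratio, dB = 10·log₁₀(P₂/P₁).
10·log₁₀(28/4.2) = 10·log₁₀(6.667) = 8.2 dB.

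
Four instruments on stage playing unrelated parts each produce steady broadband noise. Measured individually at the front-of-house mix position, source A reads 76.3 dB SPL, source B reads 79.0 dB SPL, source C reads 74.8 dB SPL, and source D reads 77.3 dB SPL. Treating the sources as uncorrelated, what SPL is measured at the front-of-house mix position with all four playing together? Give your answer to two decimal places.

Incoherent sources sum as intensities:
L_total = 10·log₁₀(10^(76.3/10) + 10^(79.0/10) + 10^(74.8/10) + 10^(77.3/10)) = 10·log₁₀(206000000) = 83.14 dB SPL.

83.14 dB SPL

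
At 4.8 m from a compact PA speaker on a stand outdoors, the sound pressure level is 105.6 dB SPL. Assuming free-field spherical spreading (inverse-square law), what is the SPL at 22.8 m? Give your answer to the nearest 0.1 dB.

92.1 dB SPL

For a point source in a free field, ΔL = −20·log₁₀(d₂/d₁).
ΔL = −20·log₁₀(22.8/4.8) = -13.53 dB, so L₂ = 105.6 + (-13.53) = 92.1 dB SPL.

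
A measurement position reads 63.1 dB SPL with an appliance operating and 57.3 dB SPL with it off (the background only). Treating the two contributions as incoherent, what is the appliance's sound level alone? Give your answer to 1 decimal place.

Subtract intensities: L_src = 10·log₁₀(10^(L_total/10) − 10^(L_bg/10)).
L_src = 10·log₁₀(10^(63.1/10) − 10^(57.3/10)) = 10·log₁₀(1505000) = 61.8 dB SPL.

61.8 dB SPL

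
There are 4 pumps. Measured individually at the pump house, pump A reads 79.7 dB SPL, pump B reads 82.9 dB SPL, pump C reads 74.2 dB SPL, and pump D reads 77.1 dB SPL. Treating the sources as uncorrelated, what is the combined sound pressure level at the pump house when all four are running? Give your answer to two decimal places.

Add the sources as powers (linear), then convert back to dB:
L_total = 10·log₁₀(10^(79.7/10) + 10^(82.9/10) + 10^(74.2/10) + 10^(77.1/10)) = 10·log₁₀(365900000) = 85.63 dB SPL.

85.63 dB SPL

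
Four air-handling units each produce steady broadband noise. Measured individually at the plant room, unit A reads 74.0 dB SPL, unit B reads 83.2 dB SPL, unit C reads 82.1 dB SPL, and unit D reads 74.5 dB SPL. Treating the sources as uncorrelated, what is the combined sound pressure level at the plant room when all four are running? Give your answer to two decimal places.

86.28 dB SPL

Add the sources as powers (linear), then convert back to dB:
L_total = 10·log₁₀(10^(74.0/10) + 10^(83.2/10) + 10^(82.1/10) + 10^(74.5/10)) = 10·log₁₀(424400000) = 86.28 dB SPL.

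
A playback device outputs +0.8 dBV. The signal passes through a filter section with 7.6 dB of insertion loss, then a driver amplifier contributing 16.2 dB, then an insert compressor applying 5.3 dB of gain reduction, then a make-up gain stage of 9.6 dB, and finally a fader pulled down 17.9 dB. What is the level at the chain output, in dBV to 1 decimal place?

Gain stages sum in dB:
+0.8 − 7.6 + 16.2 − 5.3 + 9.6 − 17.9 = -4.2 dBV.

-4.2 dBV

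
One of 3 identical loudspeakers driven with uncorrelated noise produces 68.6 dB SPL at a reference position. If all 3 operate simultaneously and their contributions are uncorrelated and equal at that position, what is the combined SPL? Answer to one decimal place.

73.4 dB SPL

3 equal incoherent sources raise the level by 10·log₁₀(3) = 4.77 dB.
L_total = 68.6 + 4.77 = 73.4 dB SPL.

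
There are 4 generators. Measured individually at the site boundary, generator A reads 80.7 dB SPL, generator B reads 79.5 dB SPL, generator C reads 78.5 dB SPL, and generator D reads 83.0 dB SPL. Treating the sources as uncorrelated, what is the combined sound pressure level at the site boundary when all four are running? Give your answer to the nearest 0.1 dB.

Uncorrelated sources add in intensity (power), not in dB.
L_total = 10·log₁₀(10^(80.7/10) + 10^(79.5/10) + 10^(78.5/10) + 10^(83.0/10)) = 10·log₁₀(476900000) = 86.8 dB SPL.

86.8 dB SPL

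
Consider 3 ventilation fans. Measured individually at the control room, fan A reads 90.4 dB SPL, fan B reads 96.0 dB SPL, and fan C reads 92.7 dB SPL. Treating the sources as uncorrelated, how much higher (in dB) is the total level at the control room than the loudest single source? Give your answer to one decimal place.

2.4 dB

Add the sources as powers (linear), then convert back to dB:
L_total = 10·log₁₀(10^(90.4/10) + 10^(96.0/10) + 10^(92.7/10)) = 98.41 dB SPL.
Excess over the loudest (96.0 dB): 98.41 − 96.0 = 2.4 dB.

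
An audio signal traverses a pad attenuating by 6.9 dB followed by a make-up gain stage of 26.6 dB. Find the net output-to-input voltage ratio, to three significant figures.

9.66

Net gain = (−6.9) + 26.6 = 19.7 dB.
Voltage ratio = 10^(19.7/20) = 9.66.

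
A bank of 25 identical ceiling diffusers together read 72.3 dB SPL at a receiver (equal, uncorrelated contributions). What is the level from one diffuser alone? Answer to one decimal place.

25 equal incoherent sources add 10·log₁₀(25) = 13.98 dB over one source.
L_one = 72.3 − 13.98 = 58.3 dB SPL.

58.3 dB SPL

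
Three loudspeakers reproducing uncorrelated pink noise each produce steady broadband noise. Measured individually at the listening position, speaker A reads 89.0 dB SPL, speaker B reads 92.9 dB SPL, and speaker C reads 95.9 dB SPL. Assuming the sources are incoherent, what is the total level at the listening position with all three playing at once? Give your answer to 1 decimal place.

Add the sources as powers (linear), then convert back to dB:
L_total = 10·log₁₀(10^(89.0/10) + 10^(92.9/10) + 10^(95.9/10)) = 10·log₁₀(6635000000) = 98.2 dB SPL.

98.2 dB SPL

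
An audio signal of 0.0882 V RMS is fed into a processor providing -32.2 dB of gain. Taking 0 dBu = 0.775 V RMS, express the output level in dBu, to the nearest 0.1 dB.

Input level: 20·log₁₀(0.0882/0.775) = -18.88 dBu.
Output: -18.88 − 32.2 = -51.1 dBu.

-51.1 dBu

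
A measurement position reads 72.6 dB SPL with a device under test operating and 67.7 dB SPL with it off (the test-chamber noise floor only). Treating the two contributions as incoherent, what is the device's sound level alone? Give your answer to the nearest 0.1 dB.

70.9 dB SPL

Remove the background by subtracting linear intensities:
L_src = 10·log₁₀(10^(72.6/10) − 10^(67.7/10)) = 10·log₁₀(12310000) = 70.9 dB SPL.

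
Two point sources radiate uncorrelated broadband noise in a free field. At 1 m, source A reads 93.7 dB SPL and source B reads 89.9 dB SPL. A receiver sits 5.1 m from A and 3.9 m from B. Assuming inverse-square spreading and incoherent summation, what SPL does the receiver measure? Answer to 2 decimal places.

At the listener: L_A = 93.7 − 20·log₁₀(5.1) = 79.549 dB; L_B = 89.9 − 20·log₁₀(3.9) = 78.079 dB.
Combined: 10·log₁₀(10^(79.549/10)+10^(78.079/10)) = 81.89 dB SPL.

81.89 dB SPL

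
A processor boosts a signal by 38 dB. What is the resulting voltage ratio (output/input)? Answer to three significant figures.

Voltage ratio = 10^(dB/20).
10^(38/20) = 10^(1.900) = 79.4.

79.4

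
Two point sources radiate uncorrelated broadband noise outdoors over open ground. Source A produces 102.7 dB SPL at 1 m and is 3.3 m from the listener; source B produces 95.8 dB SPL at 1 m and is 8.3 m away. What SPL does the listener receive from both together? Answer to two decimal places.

At the listener: L_A = 102.7 − 20·log₁₀(3.3) = 92.330 dB; L_B = 95.8 − 20·log₁₀(8.3) = 77.418 dB.
Combined: 10·log₁₀(10^(92.330/10)+10^(77.418/10)) = 92.47 dB SPL.

92.47 dB SPL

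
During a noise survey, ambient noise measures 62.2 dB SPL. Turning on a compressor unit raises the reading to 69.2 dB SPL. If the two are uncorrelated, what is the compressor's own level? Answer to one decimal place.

Remove the background by subtracting linear intensities:
L_src = 10·log₁₀(10^(69.2/10) − 10^(62.2/10)) = 10·log₁₀(6658000) = 68.2 dB SPL.

68.2 dB SPL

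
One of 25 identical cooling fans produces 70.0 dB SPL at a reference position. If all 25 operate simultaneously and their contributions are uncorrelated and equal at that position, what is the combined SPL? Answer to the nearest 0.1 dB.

25 equal incoherent sources raise the level by 10·log₁₀(25) = 13.98 dB.
L_total = 70.0 + 13.98 = 84.0 dB SPL.

84.0 dB SPL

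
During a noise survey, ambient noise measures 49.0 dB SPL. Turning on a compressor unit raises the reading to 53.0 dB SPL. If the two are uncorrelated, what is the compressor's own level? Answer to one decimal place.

Background correction is a power subtraction:
L_src = 10·log₁₀(10^(53.0/10) − 10^(49.0/10)) = 10·log₁₀(120100) = 50.8 dB SPL.

50.8 dB SPL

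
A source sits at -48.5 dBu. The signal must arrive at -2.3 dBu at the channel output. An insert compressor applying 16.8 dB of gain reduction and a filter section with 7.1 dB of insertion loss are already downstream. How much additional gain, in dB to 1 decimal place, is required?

70.1 dB

The required make-up gain is the shortfall in the dB sum.
G = -2.3 − (-48.5) + 16.8 + 7.1 = 70.1 dB.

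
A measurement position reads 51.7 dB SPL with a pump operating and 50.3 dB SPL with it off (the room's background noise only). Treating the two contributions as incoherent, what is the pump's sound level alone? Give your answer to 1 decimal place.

46.1 dB SPL

Remove the background by subtracting linear intensities:
L_src = 10·log₁₀(10^(51.7/10) − 10^(50.3/10)) = 10·log₁₀(40760) = 46.1 dB SPL.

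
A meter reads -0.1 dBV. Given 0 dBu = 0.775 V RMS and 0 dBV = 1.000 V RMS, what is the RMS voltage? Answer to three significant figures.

0.989 V

V = 1.000 V × 10^(-0.1/20).
= 1.000 × 0.9886 = 0.989 V.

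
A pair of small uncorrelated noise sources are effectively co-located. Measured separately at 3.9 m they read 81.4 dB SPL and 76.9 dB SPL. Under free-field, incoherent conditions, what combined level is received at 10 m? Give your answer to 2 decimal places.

Combined at 3.9 m: 10·log₁₀(10^(81.4/10)+10^(76.9/10)) = 82.719 dB SPL.
Then apply −20·log₁₀(10/3.9) = -8.179 dB → 74.54 dB SPL.

74.54 dB SPL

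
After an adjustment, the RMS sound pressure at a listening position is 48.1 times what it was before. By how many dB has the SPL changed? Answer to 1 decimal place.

Sound pressure is an amplitude quantity: ΔL = 20·log₁₀(p₂/p₁).
20·log₁₀(48.1) = 33.6 dB.

33.6 dB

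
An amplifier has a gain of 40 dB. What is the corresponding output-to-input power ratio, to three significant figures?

10000

Power ratio = 10^(dB/10).
10^(40/10) = 10^(4.000) = 10000.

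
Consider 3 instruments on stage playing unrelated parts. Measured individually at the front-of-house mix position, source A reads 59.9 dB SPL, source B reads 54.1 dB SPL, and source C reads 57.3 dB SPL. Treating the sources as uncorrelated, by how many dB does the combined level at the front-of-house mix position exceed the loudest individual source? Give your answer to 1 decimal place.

2.6 dB

Incoherent sources sum as intensities:
L_total = 10·log₁₀(10^(59.9/10) + 10^(54.1/10) + 10^(57.3/10)) = 62.48 dB SPL.
Excess over the loudest (59.9 dB): 62.48 − 59.9 = 2.6 dB.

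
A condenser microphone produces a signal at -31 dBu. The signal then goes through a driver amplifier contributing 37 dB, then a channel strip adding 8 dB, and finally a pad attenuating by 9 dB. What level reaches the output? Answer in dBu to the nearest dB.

+5 dBu

Cascaded gains and losses add directly in dB.
-31 + 37 + 8 − 9 = +5 dBu.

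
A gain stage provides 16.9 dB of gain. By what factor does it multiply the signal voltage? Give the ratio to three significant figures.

7.00

Voltage ratio = 10^(dB/20).
10^(16.9/20) = 10^(0.8450) = 7.00.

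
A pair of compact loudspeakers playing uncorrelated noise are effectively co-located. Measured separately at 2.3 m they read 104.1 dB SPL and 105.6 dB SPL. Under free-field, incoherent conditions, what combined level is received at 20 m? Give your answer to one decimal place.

Combined at 2.3 m: 10·log₁₀(10^(104.1/10)+10^(105.6/10)) = 107.92 dB SPL.
Then apply −20·log₁₀(20/2.3) = -18.79 dB → 89.1 dB SPL.

89.1 dB SPL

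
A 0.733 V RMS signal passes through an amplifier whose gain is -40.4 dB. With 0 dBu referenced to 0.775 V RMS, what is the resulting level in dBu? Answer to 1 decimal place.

-40.9 dBu

Input level: 20·log₁₀(0.733/0.775) = -0.48 dBu.
Output: -0.48 − 40.4 = -40.9 dBu.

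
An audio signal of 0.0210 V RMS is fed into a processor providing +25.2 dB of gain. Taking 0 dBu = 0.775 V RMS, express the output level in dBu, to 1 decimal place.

Input level: 20·log₁₀(0.0210/0.775) = -31.34 dBu.
Output: -31.34 + 25.2 = -6.1 dBu.

-6.1 dBu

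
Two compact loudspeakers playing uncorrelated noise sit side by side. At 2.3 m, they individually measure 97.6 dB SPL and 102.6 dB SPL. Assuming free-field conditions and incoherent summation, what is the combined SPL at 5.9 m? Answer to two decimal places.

Combined at 2.3 m: 10·log₁₀(10^(97.6/10)+10^(102.6/10)) = 103.793 dB SPL.
Then apply −20·log₁₀(5.9/2.3) = -8.182 dB → 95.61 dB SPL.

95.61 dB SPL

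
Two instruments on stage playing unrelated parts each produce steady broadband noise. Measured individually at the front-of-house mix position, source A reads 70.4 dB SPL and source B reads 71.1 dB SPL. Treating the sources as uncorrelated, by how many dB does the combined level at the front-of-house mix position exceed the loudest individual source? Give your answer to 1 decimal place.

Incoherent sources sum as intensities:
L_total = 10·log₁₀(10^(70.4/10) + 10^(71.1/10)) = 73.77 dB SPL.
Excess over the loudest (71.1 dB): 73.77 − 71.1 = 2.7 dB.

2.7 dB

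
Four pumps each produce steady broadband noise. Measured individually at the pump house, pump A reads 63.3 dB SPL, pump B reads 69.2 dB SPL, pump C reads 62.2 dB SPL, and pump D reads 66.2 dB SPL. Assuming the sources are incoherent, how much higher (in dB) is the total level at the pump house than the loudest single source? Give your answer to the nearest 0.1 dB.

Incoherent sources sum as intensities:
L_total = 10·log₁₀(10^(63.3/10) + 10^(69.2/10) + 10^(62.2/10) + 10^(66.2/10)) = 72.12 dB SPL.
Excess over the loudest (69.2 dB): 72.12 − 69.2 = 2.9 dB.

2.9 dB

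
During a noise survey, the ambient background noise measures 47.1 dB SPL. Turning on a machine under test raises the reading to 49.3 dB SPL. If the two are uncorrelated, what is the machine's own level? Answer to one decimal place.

Remove the background by subtracting linear intensities:
L_src = 10·log₁₀(10^(49.3/10) − 10^(47.1/10)) = 10·log₁₀(33830) = 45.3 dB SPL.

45.3 dB SPL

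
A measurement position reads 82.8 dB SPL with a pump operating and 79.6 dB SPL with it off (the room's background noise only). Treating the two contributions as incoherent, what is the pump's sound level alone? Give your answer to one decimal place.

Background correction is a power subtraction:
L_src = 10·log₁₀(10^(82.8/10) − 10^(79.6/10)) = 10·log₁₀(99340000) = 80.0 dB SPL.

80.0 dB SPL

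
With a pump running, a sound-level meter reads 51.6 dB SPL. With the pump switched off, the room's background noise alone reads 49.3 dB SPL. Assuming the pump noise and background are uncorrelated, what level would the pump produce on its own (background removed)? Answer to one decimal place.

47.7 dB SPL

Remove the background by subtracting linear intensities:
L_src = 10·log₁₀(10^(51.6/10) − 10^(49.3/10)) = 10·log₁₀(59430) = 47.7 dB SPL.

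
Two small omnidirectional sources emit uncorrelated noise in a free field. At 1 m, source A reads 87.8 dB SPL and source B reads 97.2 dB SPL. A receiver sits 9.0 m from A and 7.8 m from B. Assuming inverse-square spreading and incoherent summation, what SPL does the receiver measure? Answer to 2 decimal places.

At the listener: L_A = 87.8 − 20·log₁₀(9.0) = 68.715 dB; L_B = 97.2 − 20·log₁₀(7.8) = 79.358 dB.
Combined: 10·log₁₀(10^(68.715/10)+10^(79.358/10)) = 79.72 dB SPL.

79.72 dB SPL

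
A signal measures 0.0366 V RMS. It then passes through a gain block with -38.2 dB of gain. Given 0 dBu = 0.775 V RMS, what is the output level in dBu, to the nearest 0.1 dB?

Input level: 20·log₁₀(0.0366/0.775) = -26.52 dBu.
Output: -26.52 − 38.2 = -64.7 dBu.

-64.7 dBu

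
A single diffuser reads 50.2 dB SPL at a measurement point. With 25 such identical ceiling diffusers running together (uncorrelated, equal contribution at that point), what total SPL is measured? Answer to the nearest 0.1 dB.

25 equal incoherent sources raise the level by 10·log₁₀(25) = 13.98 dB.
L_total = 50.2 + 13.98 = 64.2 dB SPL.

64.2 dB SPL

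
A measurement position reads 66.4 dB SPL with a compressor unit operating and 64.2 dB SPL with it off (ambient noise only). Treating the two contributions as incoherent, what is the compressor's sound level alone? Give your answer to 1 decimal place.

Subtract intensities: L_src = 10·log₁₀(10^(L_total/10) − 10^(L_bg/10)).
L_src = 10·log₁₀(10^(66.4/10) − 10^(64.2/10)) = 10·log₁₀(1735000) = 62.4 dB SPL.

62.4 dB SPL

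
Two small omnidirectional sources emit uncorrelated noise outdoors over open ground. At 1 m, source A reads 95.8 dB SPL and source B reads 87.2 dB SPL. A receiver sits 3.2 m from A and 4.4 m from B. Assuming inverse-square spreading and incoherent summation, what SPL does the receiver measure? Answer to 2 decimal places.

86.00 dB SPL

At the listener: L_A = 95.8 − 20·log₁₀(3.2) = 85.697 dB; L_B = 87.2 − 20·log₁₀(4.4) = 74.331 dB.
Combined: 10·log₁₀(10^(85.697/10)+10^(74.331/10)) = 86.00 dB SPL.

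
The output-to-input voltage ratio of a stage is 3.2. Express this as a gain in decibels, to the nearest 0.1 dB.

For a voltage ratio, dB = 20·log₁₀(V₂/V₁).
20·log₁₀(3.2) = 10.1 dB.

10.1 dB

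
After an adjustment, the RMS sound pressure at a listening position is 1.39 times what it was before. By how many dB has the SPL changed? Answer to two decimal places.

2.86 dB

SPL change from a pressure ratio uses the 20·log₁₀ form:
20·log₁₀(1.39) = 2.86 dB.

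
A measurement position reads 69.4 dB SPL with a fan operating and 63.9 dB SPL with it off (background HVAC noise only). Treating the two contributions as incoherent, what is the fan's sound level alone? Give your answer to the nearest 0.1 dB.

Background correction is a power subtraction:
L_src = 10·log₁₀(10^(69.4/10) − 10^(63.9/10)) = 10·log₁₀(6255000) = 68.0 dB SPL.

68.0 dB SPL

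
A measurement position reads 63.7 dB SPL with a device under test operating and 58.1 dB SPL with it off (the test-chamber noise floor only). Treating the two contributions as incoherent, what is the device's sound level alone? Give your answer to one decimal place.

Remove the background by subtracting linear intensities:
L_src = 10·log₁₀(10^(63.7/10) − 10^(58.1/10)) = 10·log₁₀(1699000) = 62.3 dB SPL.

62.3 dB SPL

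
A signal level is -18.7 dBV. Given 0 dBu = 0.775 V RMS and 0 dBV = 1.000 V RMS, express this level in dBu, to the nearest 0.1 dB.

The offset between the scales is 20·log₁₀(0.775/1.000) = −2.214 dB.
So dBu = -18.7 + 2.214 = -16.5 dBu.

-16.5 dBu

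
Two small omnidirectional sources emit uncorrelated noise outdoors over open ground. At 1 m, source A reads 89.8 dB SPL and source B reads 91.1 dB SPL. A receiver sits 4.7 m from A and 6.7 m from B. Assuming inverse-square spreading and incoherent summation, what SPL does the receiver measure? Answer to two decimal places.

78.57 dB SPL

At the listener: L_A = 89.8 − 20·log₁₀(4.7) = 76.358 dB; L_B = 91.1 − 20·log₁₀(6.7) = 74.579 dB.
Combined: 10·log₁₀(10^(76.358/10)+10^(74.579/10)) = 78.57 dB SPL.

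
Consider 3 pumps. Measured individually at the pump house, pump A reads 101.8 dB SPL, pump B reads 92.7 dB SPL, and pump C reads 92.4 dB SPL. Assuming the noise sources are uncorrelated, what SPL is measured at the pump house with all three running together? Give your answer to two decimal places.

102.73 dB SPL

Add the sources as powers (linear), then convert back to dB:
L_total = 10·log₁₀(10^(101.8/10) + 10^(92.7/10) + 10^(92.4/10)) = 10·log₁₀(18736000000) = 102.73 dB SPL.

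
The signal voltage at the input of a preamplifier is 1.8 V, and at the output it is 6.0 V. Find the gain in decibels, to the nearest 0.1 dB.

10.5 dB

Voltage ratio → dB uses the 20·log₁₀ form:
20·log₁₀(6.0/1.8) = 20·log₁₀(3.333) = 10.5 dB.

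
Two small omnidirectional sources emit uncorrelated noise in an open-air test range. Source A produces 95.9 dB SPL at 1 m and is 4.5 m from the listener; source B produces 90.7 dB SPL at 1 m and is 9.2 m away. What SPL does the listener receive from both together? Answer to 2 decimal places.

At the listener: L_A = 95.9 − 20·log₁₀(4.5) = 82.836 dB; L_B = 90.7 − 20·log₁₀(9.2) = 71.424 dB.
Combined: 10·log₁₀(10^(82.836/10)+10^(71.424/10)) = 83.14 dB SPL.

83.14 dB SPL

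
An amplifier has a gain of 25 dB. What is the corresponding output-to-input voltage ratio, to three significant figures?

Voltage ratio = 10^(dB/20).
10^(25/20) = 10^(1.250) = 17.8.

17.8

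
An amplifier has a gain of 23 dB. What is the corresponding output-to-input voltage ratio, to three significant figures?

Voltage ratio = 10^(dB/20).
10^(23/20) = 10^(1.150) = 14.1.

14.1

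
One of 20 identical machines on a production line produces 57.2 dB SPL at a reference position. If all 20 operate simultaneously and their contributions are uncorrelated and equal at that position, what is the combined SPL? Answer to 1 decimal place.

70.2 dB SPL

20 equal incoherent sources raise the level by 10·log₁₀(20) = 13.01 dB.
L_total = 57.2 + 13.01 = 70.2 dB SPL.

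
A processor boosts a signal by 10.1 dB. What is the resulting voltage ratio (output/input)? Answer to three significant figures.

Voltage ratio = 10^(dB/20).
10^(10.1/20) = 10^(0.5050) = 3.20.

3.20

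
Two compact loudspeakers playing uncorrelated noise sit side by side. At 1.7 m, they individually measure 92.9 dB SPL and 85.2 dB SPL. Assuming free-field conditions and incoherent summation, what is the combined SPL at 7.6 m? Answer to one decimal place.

Combined at 1.7 m: 10·log₁₀(10^(92.9/10)+10^(85.2/10)) = 93.58 dB SPL.
Then apply −20·log₁₀(7.6/1.7) = -13.01 dB → 80.6 dB SPL.

80.6 dB SPL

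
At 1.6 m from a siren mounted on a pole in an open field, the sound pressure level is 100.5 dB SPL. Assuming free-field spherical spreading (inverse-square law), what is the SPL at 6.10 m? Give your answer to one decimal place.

For a point source in a free field, ΔL = −20·log₁₀(d₂/d₁).
ΔL = −20·log₁₀(6.10/1.6) = -11.62 dB, so L₂ = 100.5 + (-11.62) = 88.9 dB SPL.

88.9 dB SPL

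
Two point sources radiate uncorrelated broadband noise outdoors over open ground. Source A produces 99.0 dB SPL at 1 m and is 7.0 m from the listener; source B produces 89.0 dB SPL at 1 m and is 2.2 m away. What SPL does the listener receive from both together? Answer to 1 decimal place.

85.1 dB SPL

At the listener: L_A = 99.0 − 20·log₁₀(7.0) = 82.10 dB; L_B = 89.0 − 20·log₁₀(2.2) = 82.15 dB.
Combined: 10·log₁₀(10^(82.10/10)+10^(82.15/10)) = 85.1 dB SPL.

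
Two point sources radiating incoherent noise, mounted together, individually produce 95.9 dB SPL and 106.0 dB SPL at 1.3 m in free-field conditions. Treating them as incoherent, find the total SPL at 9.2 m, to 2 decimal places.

Combined at 1.3 m: 10·log₁₀(10^(95.9/10)+10^(106.0/10)) = 106.405 dB SPL.
Then apply −20·log₁₀(9.2/1.3) = -16.997 dB → 89.41 dB SPL.

89.41 dB SPL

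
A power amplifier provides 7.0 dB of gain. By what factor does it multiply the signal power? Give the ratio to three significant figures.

Power ratio = 10^(dB/10).
10^(7.0/10) = 10^(0.7000) = 5.01.

5.01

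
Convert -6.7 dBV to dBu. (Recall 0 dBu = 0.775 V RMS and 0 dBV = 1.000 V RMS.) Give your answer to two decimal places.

-4.49 dBu

The offset between the scales is 20·log₁₀(0.775/1.000) = −2.214 dB.
So dBu = -6.7 + 2.214 = -4.49 dBu.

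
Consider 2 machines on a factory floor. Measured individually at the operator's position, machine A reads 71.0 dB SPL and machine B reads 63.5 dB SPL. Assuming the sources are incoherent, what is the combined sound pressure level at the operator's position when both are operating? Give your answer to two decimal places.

Uncorrelated sources add in intensity (power), not in dB.
L_total = 10·log₁₀(10^(71.0/10) + 10^(63.5/10)) = 10·log₁₀(14830000) = 71.71 dB SPL.

71.71 dB SPL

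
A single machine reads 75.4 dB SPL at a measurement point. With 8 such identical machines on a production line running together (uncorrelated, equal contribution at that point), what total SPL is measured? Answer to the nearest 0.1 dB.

84.4 dB SPL

8 equal incoherent sources raise the level by 10·log₁₀(8) = 9.03 dB.
L_total = 75.4 + 9.03 = 84.4 dB SPL.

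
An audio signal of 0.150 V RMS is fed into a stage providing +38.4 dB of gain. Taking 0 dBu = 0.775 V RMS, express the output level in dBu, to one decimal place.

Input level: 20·log₁₀(0.150/0.775) = -14.26 dBu.
Output: -14.26 + 38.4 = +24.1 dBu.

+24.1 dBu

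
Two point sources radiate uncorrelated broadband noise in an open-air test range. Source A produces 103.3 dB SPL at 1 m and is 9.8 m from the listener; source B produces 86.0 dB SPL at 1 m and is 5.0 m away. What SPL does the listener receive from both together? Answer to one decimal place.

At the listener: L_A = 103.3 − 20·log₁₀(9.8) = 83.48 dB; L_B = 86.0 − 20·log₁₀(5.0) = 72.02 dB.
Combined: 10·log₁₀(10^(83.48/10)+10^(72.02/10)) = 83.8 dB SPL.

83.8 dB SPL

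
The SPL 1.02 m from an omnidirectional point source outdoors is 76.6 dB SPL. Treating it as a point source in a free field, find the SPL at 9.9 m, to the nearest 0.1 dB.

56.9 dB SPL

For a point source in a free field, ΔL = −20·log₁₀(d₂/d₁).
ΔL = −20·log₁₀(9.9/1.02) = -19.74 dB, so L₂ = 76.6 + (-19.74) = 56.9 dB SPL.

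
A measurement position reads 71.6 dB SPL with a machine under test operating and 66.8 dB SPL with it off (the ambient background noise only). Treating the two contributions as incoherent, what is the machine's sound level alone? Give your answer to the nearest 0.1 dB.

69.9 dB SPL

Background correction is a power subtraction:
L_src = 10·log₁₀(10^(71.6/10) − 10^(66.8/10)) = 10·log₁₀(9668000) = 69.9 dB SPL.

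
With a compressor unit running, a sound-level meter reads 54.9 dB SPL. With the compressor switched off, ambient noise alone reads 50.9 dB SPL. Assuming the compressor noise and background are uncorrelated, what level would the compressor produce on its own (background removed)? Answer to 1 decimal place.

52.7 dB SPL

Subtract intensities: L_src = 10·log₁₀(10^(L_total/10) − 10^(L_bg/10)).
L_src = 10·log₁₀(10^(54.9/10) − 10^(50.9/10)) = 10·log₁₀(186000) = 52.7 dB SPL.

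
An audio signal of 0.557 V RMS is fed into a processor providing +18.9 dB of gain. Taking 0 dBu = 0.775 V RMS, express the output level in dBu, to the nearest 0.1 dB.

Input level: 20·log₁₀(0.557/0.775) = -2.87 dBu.
Output: -2.87 + 18.9 = +16.0 dBu.

+16.0 dBu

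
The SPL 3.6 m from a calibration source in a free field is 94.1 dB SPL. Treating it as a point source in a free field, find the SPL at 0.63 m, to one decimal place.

109.2 dB SPL

For a point source in a free field, ΔL = −20·log₁₀(d₂/d₁).
ΔL = −20·log₁₀(0.63/3.6) = 15.14 dB, so L₂ = 94.1 + (15.14) = 109.2 dB SPL.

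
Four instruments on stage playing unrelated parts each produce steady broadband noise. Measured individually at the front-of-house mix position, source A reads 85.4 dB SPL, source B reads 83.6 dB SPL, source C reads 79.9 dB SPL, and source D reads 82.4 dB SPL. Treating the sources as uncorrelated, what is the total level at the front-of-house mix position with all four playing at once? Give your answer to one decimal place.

Uncorrelated sources add in intensity (power), not in dB.
L_total = 10·log₁₀(10^(85.4/10) + 10^(83.6/10) + 10^(79.9/10) + 10^(82.4/10)) = 10·log₁₀(847300000) = 89.3 dB SPL.

89.3 dB SPL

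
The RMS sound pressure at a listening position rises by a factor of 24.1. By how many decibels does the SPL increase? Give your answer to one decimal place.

SPL change from a pressure ratio uses the 20·log₁₀ form:
20·log₁₀(24.1) = 27.6 dB.

27.6 dB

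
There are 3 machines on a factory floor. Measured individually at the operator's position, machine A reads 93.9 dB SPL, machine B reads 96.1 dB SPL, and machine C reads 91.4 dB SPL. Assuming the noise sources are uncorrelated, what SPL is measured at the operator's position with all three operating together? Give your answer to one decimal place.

Uncorrelated sources add in intensity (power), not in dB.
L_total = 10·log₁₀(10^(93.9/10) + 10^(96.1/10) + 10^(91.4/10)) = 10·log₁₀(7909000000) = 99.0 dB SPL.

99.0 dB SPL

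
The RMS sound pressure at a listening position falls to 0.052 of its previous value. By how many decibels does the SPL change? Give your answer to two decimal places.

-25.68 dB

Sound pressure is an amplitude quantity: ΔL = 20·log₁₀(p₂/p₁).
20·log₁₀(0.052) = -25.68 dB.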